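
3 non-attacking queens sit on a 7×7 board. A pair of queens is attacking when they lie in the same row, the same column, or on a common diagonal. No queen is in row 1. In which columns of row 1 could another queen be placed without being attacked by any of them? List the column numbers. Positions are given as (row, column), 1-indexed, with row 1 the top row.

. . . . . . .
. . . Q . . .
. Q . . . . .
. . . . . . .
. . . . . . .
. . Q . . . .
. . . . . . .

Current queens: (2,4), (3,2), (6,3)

(2,4) attacks row 1 at column 4 and diagonals 3, 5.
(3,2) attacks row 1 at column 2 and diagonals 4.
(6,3) attacks row 1 at column 3.
Attacked columns: {2, 3, 4, 5}. Safe: {1, 6, 7}.

columns 1, 6, 7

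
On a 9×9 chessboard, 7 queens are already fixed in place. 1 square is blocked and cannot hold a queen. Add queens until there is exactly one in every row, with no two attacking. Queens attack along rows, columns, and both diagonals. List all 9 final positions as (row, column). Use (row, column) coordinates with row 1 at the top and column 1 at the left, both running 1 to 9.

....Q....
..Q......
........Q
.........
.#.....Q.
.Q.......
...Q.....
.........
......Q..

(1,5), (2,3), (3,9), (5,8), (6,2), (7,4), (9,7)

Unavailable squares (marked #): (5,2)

(1,5) (2,3) (3,9) (4,6) (5,8) (6,2) (7,4) (8,1) (9,7)

Row 4: attacked by (1,5)→{2,5,8}; (2,3)→{1,3,5}; (3,9)→{8,9}; (5,8)→{7,8,9}; (6,2)→{2,4}; (7,4)→{1,4,7}; (9,7)→{2,7}. Safe: 6. Place at column 6.
Row 8: attacked by (1,5)→{5}; (2,3)→{3,9}; (3,9)→{4,9}; (4,6)→{2,6}; (5,8)→{5,8}; (6,2)→{2,4}; (7,4)→{3,4,5}; (9,7)→{6,7,8}. Safe: 1. Place at column 1.
Columns [5, 3, 9, 6, 8, 2, 4, 1, 7], r−c [-4, -1, -6, -2, -3, 4, 3, 7, 2], r+c [6, 5, 12, 10, 13, 8, 11, 9, 16] are all distinct, so no two queens attack.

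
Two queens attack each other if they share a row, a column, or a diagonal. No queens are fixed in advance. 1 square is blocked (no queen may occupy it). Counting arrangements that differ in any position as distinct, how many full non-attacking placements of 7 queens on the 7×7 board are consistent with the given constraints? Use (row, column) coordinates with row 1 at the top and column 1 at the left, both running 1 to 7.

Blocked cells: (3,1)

Branch on row 1: col 1 → 4; col 2 → 5; col 3 → 6; col 4 → 5; col 5 → 5; col 6 → 6; col 7 → 3.
Sum: 4 + 5 + 6 + 5 + 5 + 6 + 3 = 34.

34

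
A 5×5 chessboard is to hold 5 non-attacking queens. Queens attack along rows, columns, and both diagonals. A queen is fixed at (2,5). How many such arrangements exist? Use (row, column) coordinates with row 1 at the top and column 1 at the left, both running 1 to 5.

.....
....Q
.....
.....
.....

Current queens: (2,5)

2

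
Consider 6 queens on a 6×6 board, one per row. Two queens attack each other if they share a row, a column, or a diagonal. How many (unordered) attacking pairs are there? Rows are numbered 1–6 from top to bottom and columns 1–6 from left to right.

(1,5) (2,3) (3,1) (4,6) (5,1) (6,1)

Same column: (3,1)–(5,1) (column 1); (3,1)–(6,1) (column 1); (5,1)–(6,1) (column 1).
Same diagonal: (1,5)–(5,1) (|1−5| = |5−1| = 4).
Total attacking pairs: 4.

4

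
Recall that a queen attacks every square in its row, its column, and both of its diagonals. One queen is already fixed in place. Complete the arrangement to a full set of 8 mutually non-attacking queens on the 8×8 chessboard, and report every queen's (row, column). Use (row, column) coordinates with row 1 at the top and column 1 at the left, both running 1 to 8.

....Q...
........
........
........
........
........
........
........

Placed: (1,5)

(1,5) (2,7) (3,1) (4,3) (5,8) (6,6) (7,4) (8,2)

Row 2: attacked by (1,5)→{4,5,6}. Safe: 1, 2, 3, 7, 8. Place at column 7.
Row 3: attacked by (1,5)→{3,5,7}; (2,7)→{6,7,8}. Safe: 1, 2, 4. Place at column 1.
Row 4: attacked by (1,5)→{2,5,8}; (2,7)→{5,7}; (3,1)→{1,2}. Safe: 3, 4, 6. Place at column 3.
Row 5: attacked by (1,5)→{1,5}; (2,7)→{4,7}; (3,1)→{1,3}; (4,3)→{2,3,4}. Safe: 6, 8. Place at column 8.
Row 6: attacked by (1,5)→{5}; (2,7)→{3,7}; (3,1)→{1,4}; (4,3)→{1,3,5}; (5,8)→{7,8}. Safe: 2, 6. Place at column 6.
Row 7: attacked by (1,5)→{5}; (2,7)→{2,7}; (3,1)→{1,5}; (4,3)→{3,6}; (5,8)→{6,8}; (6,6)→{5,6,7}. Safe: 4. Place at column 4.
Row 8: attacked by (1,5)→{5}; (2,7)→{1,7}; (3,1)→{1,6}; (4,3)→{3,7}; (5,8)→{5,8}; (6,6)→{4,6,8}; (7,4)→{3,4,5}. Safe: 2. Place at column 2.
Columns [5, 7, 1, 3, 8, 6, 4, 2], r−c [-4, -5, 2, 1, -3, 0, 3, 6], r+c [6, 9, 4, 7, 13, 12, 11, 10] are all distinct, so no two queens attack.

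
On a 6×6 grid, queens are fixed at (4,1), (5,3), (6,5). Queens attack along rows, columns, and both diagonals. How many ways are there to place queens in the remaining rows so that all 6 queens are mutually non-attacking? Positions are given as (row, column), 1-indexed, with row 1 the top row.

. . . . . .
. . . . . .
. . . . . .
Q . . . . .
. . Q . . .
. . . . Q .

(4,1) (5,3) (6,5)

1

Branch on row 1: col 2 → 1; col 6 → 0.
Sum: 1 + 0 = 1.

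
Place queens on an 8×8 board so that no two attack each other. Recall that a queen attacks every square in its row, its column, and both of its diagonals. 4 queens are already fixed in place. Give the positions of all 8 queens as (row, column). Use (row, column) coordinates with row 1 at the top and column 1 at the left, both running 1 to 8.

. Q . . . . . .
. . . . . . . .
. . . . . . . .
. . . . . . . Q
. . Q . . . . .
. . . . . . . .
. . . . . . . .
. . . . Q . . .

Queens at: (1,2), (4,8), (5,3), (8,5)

(1,2) (2,4) (3,6) (4,8) (5,3) (6,1) (7,7) (8,5)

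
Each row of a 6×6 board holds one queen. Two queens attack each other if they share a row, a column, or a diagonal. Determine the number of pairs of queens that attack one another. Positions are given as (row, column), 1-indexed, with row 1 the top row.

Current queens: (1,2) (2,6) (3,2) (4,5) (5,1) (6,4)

2

Same column: (1,2)–(3,2) (column 2).
Same diagonal: (1,2)–(4,5) (|1−4| = |2−5| = 3).
Total attacking pairs: 2.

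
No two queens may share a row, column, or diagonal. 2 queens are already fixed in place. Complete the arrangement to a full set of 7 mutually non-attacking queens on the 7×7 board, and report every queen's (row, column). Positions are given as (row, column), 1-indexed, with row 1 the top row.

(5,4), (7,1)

(1,3) (2,5) (3,7) (4,2) (5,4) (6,6) (7,1)

Row 1: attacked by (5,4)→{4}; (7,1)→{1,7}. Safe: 2, 3, 5, 6. Place at column 3.
Row 2: attacked by (1,3)→{2,3,4}; (5,4)→{1,4,7}; (7,1)→{1,6}. Safe: 5. Place at column 5.
Row 3: attacked by (1,3)→{1,3,5}; (2,5)→{4,5,6}; (5,4)→{2,4,6}; (7,1)→{1,5}. Safe: 7. Place at column 7.
Row 4: attacked by (1,3)→{3,6}; (2,5)→{3,5,7}; (3,7)→{6,7}; (5,4)→{3,4,5}; (7,1)→{1,4}. Safe: 2. Place at column 2.
Row 6: attacked by (1,3)→{3}; (2,5)→{1,5}; (3,7)→{4,7}; (4,2)→{2,4}; (5,4)→{3,4,5}; (7,1)→{1,2}. Safe: 6. Place at column 6.
Columns [3, 5, 7, 2, 4, 6, 1], r−c [-2, -3, -4, 2, 1, 0, 6], r+c [4, 7, 10, 6, 9, 12, 8] are all distinct, so no two queens attack.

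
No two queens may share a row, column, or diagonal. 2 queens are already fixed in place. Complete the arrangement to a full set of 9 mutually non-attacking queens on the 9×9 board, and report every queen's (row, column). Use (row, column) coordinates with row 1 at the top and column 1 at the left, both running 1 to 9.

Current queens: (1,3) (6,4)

Row 2: attacked by (1,3)→{2,3,4}; (6,4)→{4,8}. Safe: 1, 5, 6, 7, 9. Place at column 6.
Row 3: attacked by (1,3)→{1,3,5}; (2,6)→{5,6,7}; (6,4)→{1,4,7}. Safe: 2, 8, 9. Place at column 9.
Row 4: attacked by (1,3)→{3,6}; (2,6)→{4,6,8}; (3,9)→{8,9}; (6,4)→{2,4,6}. Safe: 1, 5, 7. Place at column 7.
Row 5: attacked by (1,3)→{3,7}; (2,6)→{3,6,9}; (3,9)→{7,9}; (4,7)→{6,7,8}; (6,4)→{3,4,5}. Safe: 1, 2. Place at column 1.
Row 7: attacked by (1,3)→{3,9}; (2,6)→{1,6}; (3,9)→{5,9}; (4,7)→{4,7}; (5,1)→{1,3}; (6,4)→{3,4,5}. Safe: 2, 8. Place at column 2.
Row 8: attacked by (1,3)→{3}; (2,6)→{6}; (3,9)→{4,9}; (4,7)→{3,7}; (5,1)→{1,4}; (6,4)→{2,4,6}; (7,2)→{1,2,3}. Safe: 5, 8. Place at column 5.
Row 9: attacked by (1,3)→{3}; (2,6)→{6}; (3,9)→{3,9}; (4,7)→{2,7}; (5,1)→{1,5}; (6,4)→{1,4,7}; (7,2)→{2,4}; (8,5)→{4,5,6}. Safe: 8. Place at column 8.
Columns [3, 6, 9, 7, 1, 4, 2, 5, 8], r−c [-2, -4, -6, -3, 4, 2, 5, 3, 1], r+c [4, 8, 12, 11, 6, 10, 9, 13, 17] are all distinct, so no two queens attack.

(1,3) (2,6) (3,9) (4,7) (5,1) (6,4) (7,2) (8,5) (9,8)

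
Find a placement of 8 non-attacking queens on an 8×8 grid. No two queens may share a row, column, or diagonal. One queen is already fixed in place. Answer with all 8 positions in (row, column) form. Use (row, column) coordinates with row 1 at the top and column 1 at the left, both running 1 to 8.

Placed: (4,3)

(1,8) (2,4) (3,1) (4,3) (5,6) (6,2) (7,7) (8,5)

Row 1: attacked by (4,3)→{3,6}. Safe: 1, 2, 4, 5, 7, 8. Place at column 8.
Row 2: attacked by (1,8)→{7,8}; (4,3)→{1,3,5}. Safe: 2, 4, 6. Place at column 4.
Row 3: attacked by (1,8)→{6,8}; (2,4)→{3,4,5}; (4,3)→{2,3,4}. Safe: 1, 7. Place at column 1.
Row 5: attacked by (1,8)→{4,8}; (2,4)→{1,4,7}; (3,1)→{1,3}; (4,3)→{2,3,4}. Safe: 5, 6. Place at column 6.
Row 6: attacked by (1,8)→{3,8}; (2,4)→{4,8}; (3,1)→{1,4}; (4,3)→{1,3,5}; (5,6)→{5,6,7}. Safe: 2. Place at column 2.
Row 7: attacked by (1,8)→{2,8}; (2,4)→{4}; (3,1)→{1,5}; (4,3)→{3,6}; (5,6)→{4,6,8}; (6,2)→{1,2,3}. Safe: 7. Place at column 7.
Row 8: attacked by (1,8)→{1,8}; (2,4)→{4}; (3,1)→{1,6}; (4,3)→{3,7}; (5,6)→{3,6}; (6,2)→{2,4}; (7,7)→{6,7,8}. Safe: 5. Place at column 5.
Columns [8, 4, 1, 3, 6, 2, 7, 5], r−c [-7, -2, 2, 1, -1, 4, 0, 3], r+c [9, 6, 4, 7, 11, 8, 14, 13] are all distinct, so no two queens attack.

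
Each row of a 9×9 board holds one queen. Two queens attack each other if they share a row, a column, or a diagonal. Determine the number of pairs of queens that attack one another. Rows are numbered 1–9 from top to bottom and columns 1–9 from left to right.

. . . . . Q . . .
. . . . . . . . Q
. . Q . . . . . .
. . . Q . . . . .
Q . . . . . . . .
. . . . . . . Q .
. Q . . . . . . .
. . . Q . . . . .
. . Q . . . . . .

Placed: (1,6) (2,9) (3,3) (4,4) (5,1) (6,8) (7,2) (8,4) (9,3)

6

Same column: (3,3)–(9,3) (column 3); (4,4)–(8,4) (column 4).
Same diagonal: (3,3)–(4,4) (|3−4| = |3−4| = 1); (3,3)–(5,1) (|3−5| = |3−1| = 2); (5,1)–(8,4) (|5−8| = |1−4| = 3); (8,4)–(9,3) (|8−9| = |4−3| = 1).
Total attacking pairs: 6.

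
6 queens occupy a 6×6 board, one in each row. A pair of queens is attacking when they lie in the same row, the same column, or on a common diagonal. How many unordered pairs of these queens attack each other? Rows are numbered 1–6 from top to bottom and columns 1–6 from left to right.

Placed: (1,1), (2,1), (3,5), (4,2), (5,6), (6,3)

1

Same column: (1,1)–(2,1) (column 1).
Total attacking pairs: 1.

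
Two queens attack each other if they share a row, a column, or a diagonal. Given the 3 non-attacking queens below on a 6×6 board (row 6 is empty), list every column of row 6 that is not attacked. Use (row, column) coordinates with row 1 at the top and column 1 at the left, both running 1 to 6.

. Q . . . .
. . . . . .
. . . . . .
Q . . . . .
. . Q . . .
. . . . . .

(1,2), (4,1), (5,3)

(1,2) attacks row 6 at column 2.
(4,1) attacks row 6 at column 1 and diagonals 3.
(5,3) attacks row 6 at column 3 and diagonals 2, 4.
Attacked columns: {1, 2, 3, 4}. Safe: {5, 6}.

columns 5, 6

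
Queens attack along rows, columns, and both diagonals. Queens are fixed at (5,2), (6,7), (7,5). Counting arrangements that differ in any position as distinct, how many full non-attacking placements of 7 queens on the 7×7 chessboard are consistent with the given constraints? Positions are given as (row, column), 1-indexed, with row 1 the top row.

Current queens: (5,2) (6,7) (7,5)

Branch on row 1: col 1 → 0; col 3 → 1; col 4 → 1.
Sum: 0 + 1 + 1 = 2.

2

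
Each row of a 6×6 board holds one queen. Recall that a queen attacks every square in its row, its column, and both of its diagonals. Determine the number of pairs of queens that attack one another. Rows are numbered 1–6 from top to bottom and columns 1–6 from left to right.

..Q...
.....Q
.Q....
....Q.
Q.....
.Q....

Same column: (3,2)–(6,2) (column 2).
Same diagonal: (2,6)–(6,2) (|2−6| = |6−2| = 4); (5,1)–(6,2) (|5−6| = |1−2| = 1).
Total attacking pairs: 3.

3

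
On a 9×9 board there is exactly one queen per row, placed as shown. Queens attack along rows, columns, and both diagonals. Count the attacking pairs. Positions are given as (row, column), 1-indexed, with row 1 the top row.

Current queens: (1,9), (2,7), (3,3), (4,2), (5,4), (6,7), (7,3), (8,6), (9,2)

7

Same column: (2,7)–(6,7) (column 7); (3,3)–(7,3) (column 3); (4,2)–(9,2) (column 2).
Same diagonal: (1,9)–(7,3) (|1−7| = |9−3| = 6); (2,7)–(5,4) (|2−5| = |7−4| = 3); (3,3)–(4,2) (|3−4| = |3−2| = 1); (4,2)–(8,6) (|4−8| = |2−6| = 4).
Total attacking pairs: 7.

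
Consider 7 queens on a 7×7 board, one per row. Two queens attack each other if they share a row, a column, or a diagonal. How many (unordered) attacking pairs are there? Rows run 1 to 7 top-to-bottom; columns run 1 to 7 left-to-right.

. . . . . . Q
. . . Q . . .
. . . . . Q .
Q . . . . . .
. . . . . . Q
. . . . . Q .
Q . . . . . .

6

Same column: (1,7)–(5,7) (column 7); (3,6)–(6,6) (column 6); (4,1)–(7,1) (column 1).
Same diagonal: (1,7)–(7,1) (|1−7| = |7−1| = 6); (2,4)–(5,7) (|2−5| = |4−7| = 3); (5,7)–(6,6) (|5−6| = |7−6| = 1).
Total attacking pairs: 6.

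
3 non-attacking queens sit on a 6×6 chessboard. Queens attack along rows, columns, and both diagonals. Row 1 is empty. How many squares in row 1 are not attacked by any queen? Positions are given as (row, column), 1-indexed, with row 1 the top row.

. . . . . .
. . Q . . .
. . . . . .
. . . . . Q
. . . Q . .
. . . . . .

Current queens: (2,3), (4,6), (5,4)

2

(2,3) attacks row 1 at column 3 and diagonals 2, 4.
(4,6) attacks row 1 at column 6 and diagonals 3.
(5,4) attacks row 1 at column 4.
Attacked columns: {2, 3, 4, 6}. Safe: {1, 5}.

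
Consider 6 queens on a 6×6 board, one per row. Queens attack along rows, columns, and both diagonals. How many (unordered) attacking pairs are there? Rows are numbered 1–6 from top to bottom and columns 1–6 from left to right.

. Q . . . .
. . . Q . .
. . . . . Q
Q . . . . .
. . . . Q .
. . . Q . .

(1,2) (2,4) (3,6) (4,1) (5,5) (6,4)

Same column: (2,4)–(6,4) (column 4).
Same diagonal: (5,5)–(6,4) (|5−6| = |5−4| = 1).
Total attacking pairs: 2.

2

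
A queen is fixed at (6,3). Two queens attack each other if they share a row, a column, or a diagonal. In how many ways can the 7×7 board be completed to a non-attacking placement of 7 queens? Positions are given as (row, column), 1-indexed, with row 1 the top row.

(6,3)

6

Branch on row 1: col 1 → 0; col 2 → 3; col 4 → 1; col 5 → 0; col 6 → 1; col 7 → 1.
Sum: 0 + 3 + 1 + 0 + 1 + 1 = 6.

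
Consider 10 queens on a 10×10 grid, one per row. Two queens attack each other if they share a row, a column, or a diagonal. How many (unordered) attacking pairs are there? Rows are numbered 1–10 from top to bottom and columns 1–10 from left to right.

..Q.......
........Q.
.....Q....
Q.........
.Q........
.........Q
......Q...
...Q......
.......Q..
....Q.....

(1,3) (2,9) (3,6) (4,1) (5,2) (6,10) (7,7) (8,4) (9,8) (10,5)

1

Same diagonal: (4,1)–(5,2) (|4−5| = |1−2| = 1).
Total attacking pairs: 1.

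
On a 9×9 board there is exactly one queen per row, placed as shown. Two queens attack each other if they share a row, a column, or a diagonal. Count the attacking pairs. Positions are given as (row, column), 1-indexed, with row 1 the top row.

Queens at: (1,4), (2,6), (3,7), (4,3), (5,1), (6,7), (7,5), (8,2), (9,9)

3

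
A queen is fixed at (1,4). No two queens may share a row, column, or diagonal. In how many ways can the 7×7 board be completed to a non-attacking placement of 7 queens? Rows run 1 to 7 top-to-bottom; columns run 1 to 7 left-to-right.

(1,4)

Branch on row 2: col 1 → 2; col 2 → 1; col 6 → 1; col 7 → 2.
Sum: 2 + 1 + 1 + 2 = 6.

6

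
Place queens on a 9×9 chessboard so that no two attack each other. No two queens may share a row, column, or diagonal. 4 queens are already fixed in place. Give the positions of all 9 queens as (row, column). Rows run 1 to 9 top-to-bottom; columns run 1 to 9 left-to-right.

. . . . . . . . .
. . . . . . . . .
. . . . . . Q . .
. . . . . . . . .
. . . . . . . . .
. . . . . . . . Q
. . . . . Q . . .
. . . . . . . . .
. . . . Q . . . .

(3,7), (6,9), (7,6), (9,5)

Row 1: attacked by (3,7)→{5,7,9}; (6,9)→{4,9}; (7,6)→{6}; (9,5)→{5}. Safe: 1, 2, 3, 8. Place at column 2.
Row 2: attacked by (1,2)→{1,2,3}; (3,7)→{6,7,8}; (6,9)→{5,9}; (7,6)→{1,6}; (9,5)→{5}. Safe: 4. Place at column 4.
Row 4: attacked by (1,2)→{2,5}; (2,4)→{2,4,6}; (3,7)→{6,7,8}; (6,9)→{7,9}; (7,6)→{3,6,9}; (9,5)→{5}. Safe: 1. Place at column 1.
Row 5: attacked by (1,2)→{2,6}; (2,4)→{1,4,7}; (3,7)→{5,7,9}; (4,1)→{1,2}; (6,9)→{8,9}; (7,6)→{4,6,8}; (9,5)→{1,5,9}. Safe: 3. Place at column 3.
Row 8: attacked by (1,2)→{2,9}; (2,4)→{4}; (3,7)→{2,7}; (4,1)→{1,5}; (5,3)→{3,6}; (6,9)→{7,9}; (7,6)→{5,6,7}; (9,5)→{4,5,6}. Safe: 8. Place at column 8.
Columns [2, 4, 7, 1, 3, 9, 6, 8, 5], r−c [-1, -2, -4, 3, 2, -3, 1, 0, 4], r+c [3, 6, 10, 5, 8, 15, 13, 16, 14] are all distinct, so no two queens attack.

(1,2) (2,4) (3,7) (4,1) (5,3) (6,9) (7,6) (8,8) (9,5)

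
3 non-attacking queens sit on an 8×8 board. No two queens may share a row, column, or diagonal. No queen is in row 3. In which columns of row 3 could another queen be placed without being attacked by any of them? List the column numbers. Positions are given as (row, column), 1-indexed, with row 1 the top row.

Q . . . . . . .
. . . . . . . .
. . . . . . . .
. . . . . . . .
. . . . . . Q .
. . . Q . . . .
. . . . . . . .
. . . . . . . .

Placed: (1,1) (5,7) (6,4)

(1,1) attacks row 3 at column 1 and diagonals 3.
(5,7) attacks row 3 at column 7 and diagonals 5.
(6,4) attacks row 3 at column 4 and diagonals 1, 7.
Attacked columns: {1, 3, 4, 5, 7}. Safe: {2, 6, 8}.

columns 2, 6, 8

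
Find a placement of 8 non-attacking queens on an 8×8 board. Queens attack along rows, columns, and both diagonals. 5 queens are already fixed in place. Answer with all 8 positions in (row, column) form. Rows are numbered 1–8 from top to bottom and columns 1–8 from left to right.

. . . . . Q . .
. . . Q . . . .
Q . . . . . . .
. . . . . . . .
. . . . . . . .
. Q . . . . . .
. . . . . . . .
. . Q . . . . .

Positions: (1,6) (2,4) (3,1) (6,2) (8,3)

(1,6) (2,4) (3,1) (4,5) (5,8) (6,2) (7,7) (8,3)

Row 4: attacked by (1,6)→{3,6}; (2,4)→{2,4,6}; (3,1)→{1,2}; (6,2)→{2,4}; (8,3)→{3,7}. Safe: 5, 8. Place at column 5.
Row 5: attacked by (1,6)→{2,6}; (2,4)→{1,4,7}; (3,1)→{1,3}; (4,5)→{4,5,6}; (6,2)→{1,2,3}; (8,3)→{3,6}. Safe: 8. Place at column 8.
Row 7: attacked by (1,6)→{6}; (2,4)→{4}; (3,1)→{1,5}; (4,5)→{2,5,8}; (5,8)→{6,8}; (6,2)→{1,2,3}; (8,3)→{2,3,4}. Safe: 7. Place at column 7.
Columns [6, 4, 1, 5, 8, 2, 7, 3], r−c [-5, -2, 2, -1, -3, 4, 0, 5], r+c [7, 6, 4, 9, 13, 8, 14, 11] are all distinct, so no two queens attack.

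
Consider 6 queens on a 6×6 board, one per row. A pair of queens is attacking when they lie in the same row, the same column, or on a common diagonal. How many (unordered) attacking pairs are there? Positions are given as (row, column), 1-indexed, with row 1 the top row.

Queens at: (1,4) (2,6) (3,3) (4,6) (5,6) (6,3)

4

Same column: (2,6)–(4,6) (column 6); (2,6)–(5,6) (column 6); (3,3)–(6,3) (column 3); (4,6)–(5,6) (column 6).
Total attacking pairs: 4.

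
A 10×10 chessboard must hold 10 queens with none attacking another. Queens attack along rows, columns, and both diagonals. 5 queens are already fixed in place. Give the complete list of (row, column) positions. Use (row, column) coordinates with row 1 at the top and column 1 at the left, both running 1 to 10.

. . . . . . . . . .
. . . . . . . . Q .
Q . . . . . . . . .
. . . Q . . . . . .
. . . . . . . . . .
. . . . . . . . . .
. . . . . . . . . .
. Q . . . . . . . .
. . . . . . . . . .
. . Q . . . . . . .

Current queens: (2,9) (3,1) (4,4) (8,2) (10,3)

(1,6) (2,9) (3,1) (4,4) (5,7) (6,10) (7,8) (8,2) (9,5) (10,3)

Row 1: attacked by (2,9)→{8,9,10}; (3,1)→{1,3}; (4,4)→{1,4,7}; (8,2)→{2,9}; (10,3)→{3}. Safe: 5, 6. Place at column 6.
Row 5: attacked by (1,6)→{2,6,10}; (2,9)→{6,9}; (3,1)→{1,3}; (4,4)→{3,4,5}; (8,2)→{2,5}; (10,3)→{3,8}. Safe: 7. Place at column 7.
Row 6: attacked by (1,6)→{1,6}; (2,9)→{5,9}; (3,1)→{1,4}; (4,4)→{2,4,6}; (5,7)→{6,7,8}; (8,2)→{2,4}; (10,3)→{3,7}. Safe: 10. Place at column 10.
Row 7: attacked by (1,6)→{6}; (2,9)→{4,9}; (3,1)→{1,5}; (4,4)→{1,4,7}; (5,7)→{5,7,9}; (6,10)→{9,10}; (8,2)→{1,2,3}; (10,3)→{3,6}. Safe: 8. Place at column 8.
Row 9: attacked by (1,6)→{6}; (2,9)→{2,9}; (3,1)→{1,7}; (4,4)→{4,9}; (5,7)→{3,7}; (6,10)→{7,10}; (7,8)→{6,8,10}; (8,2)→{1,2,3}; (10,3)→{2,3,4}. Safe: 5. Place at column 5.
Columns [6, 9, 1, 4, 7, 10, 8, 2, 5, 3], r−c [-5, -7, 2, 0, -2, -4, -1, 6, 4, 7], r+c [7, 11, 4, 8, 12, 16, 15, 10, 14, 13] are all distinct, so no two queens attack.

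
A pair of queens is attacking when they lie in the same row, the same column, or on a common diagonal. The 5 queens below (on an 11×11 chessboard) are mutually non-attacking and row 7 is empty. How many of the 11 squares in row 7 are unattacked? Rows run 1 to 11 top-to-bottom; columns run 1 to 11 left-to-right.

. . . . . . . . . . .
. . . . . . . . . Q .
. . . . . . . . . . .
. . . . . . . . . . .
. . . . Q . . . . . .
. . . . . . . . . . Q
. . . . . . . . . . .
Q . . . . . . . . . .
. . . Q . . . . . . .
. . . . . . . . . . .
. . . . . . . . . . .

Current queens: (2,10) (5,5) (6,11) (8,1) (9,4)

2

(2,10) attacks row 7 at column 10 and diagonals 5.
(5,5) attacks row 7 at column 5 and diagonals 3, 7.
(6,11) attacks row 7 at column 11 and diagonals 10.
(8,1) attacks row 7 at column 1 and diagonals 2.
(9,4) attacks row 7 at column 4 and diagonals 2, 6.
Attacked columns: {1, 2, 3, 4, 5, 6, 7, 10, 11}. Safe: {8, 9}.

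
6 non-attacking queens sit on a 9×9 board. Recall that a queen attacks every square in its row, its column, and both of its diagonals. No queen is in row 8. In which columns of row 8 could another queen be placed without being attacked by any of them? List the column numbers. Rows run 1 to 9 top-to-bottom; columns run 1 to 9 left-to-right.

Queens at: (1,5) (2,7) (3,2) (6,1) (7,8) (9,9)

(1,5) attacks row 8 at column 5.
(2,7) attacks row 8 at column 7 and diagonals 1.
(3,2) attacks row 8 at column 2 and diagonals 7.
(6,1) attacks row 8 at column 1 and diagonals 3.
(7,8) attacks row 8 at column 8 and diagonals 7, 9.
(9,9) attacks row 8 at column 9 and diagonals 8.
Attacked columns: {1, 2, 3, 5, 7, 8, 9}. Safe: {4, 6}.

columns 4, 6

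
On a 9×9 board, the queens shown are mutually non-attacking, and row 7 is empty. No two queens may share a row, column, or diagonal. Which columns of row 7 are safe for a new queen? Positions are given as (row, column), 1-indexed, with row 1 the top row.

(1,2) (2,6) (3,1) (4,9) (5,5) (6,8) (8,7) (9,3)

columns 4

(1,2) attacks row 7 at column 2 and diagonals 8.
(2,6) attacks row 7 at column 6 and diagonals 1.
(3,1) attacks row 7 at column 1 and diagonals 5.
(4,9) attacks row 7 at column 9 and diagonals 6.
(5,5) attacks row 7 at column 5 and diagonals 3, 7.
(6,8) attacks row 7 at column 8 and diagonals 7, 9.
(8,7) attacks row 7 at column 7 and diagonals 6, 8.
(9,3) attacks row 7 at column 3 and diagonals 1, 5.
Attacked columns: {1, 2, 3, 5, 6, 7, 8, 9}. Safe: {4}.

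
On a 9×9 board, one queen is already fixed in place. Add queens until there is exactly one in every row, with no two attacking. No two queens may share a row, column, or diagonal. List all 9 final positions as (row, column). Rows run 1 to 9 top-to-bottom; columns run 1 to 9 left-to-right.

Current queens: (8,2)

(1,1) (2,7) (3,4) (4,8) (5,3) (6,5) (7,9) (8,2) (9,6)

Row 1: attacked by (8,2)→{2,9}. Safe: 1, 3, 4, 5, 6, 7, 8. Place at column 1.
Row 2: attacked by (1,1)→{1,2}; (8,2)→{2,8}. Safe: 3, 4, 5, 6, 7, 9. Place at column 7.
Row 3: attacked by (1,1)→{1,3}; (2,7)→{6,7,8}; (8,2)→{2,7}. Safe: 4, 5, 9. Place at column 4.
Row 4: attacked by (1,1)→{1,4}; (2,7)→{5,7,9}; (3,4)→{3,4,5}; (8,2)→{2,6}. Safe: 8. Place at column 8.
Row 5: attacked by (1,1)→{1,5}; (2,7)→{4,7}; (3,4)→{2,4,6}; (4,8)→{7,8,9}; (8,2)→{2,5}. Safe: 3. Place at column 3.
Row 6: attacked by (1,1)→{1,6}; (2,7)→{3,7}; (3,4)→{1,4,7}; (4,8)→{6,8}; (5,3)→{2,3,4}; (8,2)→{2,4}. Safe: 5, 9. Place at column 5.
Row 7: attacked by (1,1)→{1,7}; (2,7)→{2,7}; (3,4)→{4,8}; (4,8)→{5,8}; (5,3)→{1,3,5}; (6,5)→{4,5,6}; (8,2)→{1,2,3}. Safe: 9. Place at column 9.
Row 9: attacked by (1,1)→{1,9}; (2,7)→{7}; (3,4)→{4}; (4,8)→{3,8}; (5,3)→{3,7}; (6,5)→{2,5,8}; (7,9)→{7,9}; (8,2)→{1,2,3}. Safe: 6. Place at column 6.
Columns [1, 7, 4, 8, 3, 5, 9, 2, 6], r−c [0, -5, -1, -4, 2, 1, -2, 6, 3], r+c [2, 9, 7, 12, 8, 11, 16, 10, 15] are all distinct, so no two queens attack.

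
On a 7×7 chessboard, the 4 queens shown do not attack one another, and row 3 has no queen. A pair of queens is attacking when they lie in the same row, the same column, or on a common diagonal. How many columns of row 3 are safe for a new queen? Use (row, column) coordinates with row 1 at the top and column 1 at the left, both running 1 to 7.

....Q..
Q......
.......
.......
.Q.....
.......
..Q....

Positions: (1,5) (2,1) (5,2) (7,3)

1

(1,5) attacks row 3 at column 5 and diagonals 3, 7.
(2,1) attacks row 3 at column 1 and diagonals 2.
(5,2) attacks row 3 at column 2 and diagonals 4.
(7,3) attacks row 3 at column 3 and diagonals 7.
Attacked columns: {1, 2, 3, 4, 5, 7}. Safe: {6}.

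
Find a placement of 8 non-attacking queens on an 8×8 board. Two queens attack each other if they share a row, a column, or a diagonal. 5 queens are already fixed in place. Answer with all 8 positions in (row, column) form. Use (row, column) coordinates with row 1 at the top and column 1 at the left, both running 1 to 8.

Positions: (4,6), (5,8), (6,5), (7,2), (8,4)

Row 1: attacked by (4,6)→{3,6}; (5,8)→{4,8}; (6,5)→{5}; (7,2)→{2,8}; (8,4)→{4}. Safe: 1, 7. Place at column 7.
Row 2: attacked by (1,7)→{6,7,8}; (4,6)→{4,6,8}; (5,8)→{5,8}; (6,5)→{1,5}; (7,2)→{2,7}; (8,4)→{4}. Safe: 3. Place at column 3.
Row 3: attacked by (1,7)→{5,7}; (2,3)→{2,3,4}; (4,6)→{5,6,7}; (5,8)→{6,8}; (6,5)→{2,5,8}; (7,2)→{2,6}; (8,4)→{4}. Safe: 1. Place at column 1.
Columns [7, 3, 1, 6, 8, 5, 2, 4], r−c [-6, -1, 2, -2, -3, 1, 5, 4], r+c [8, 5, 4, 10, 13, 11, 9, 12] are all distinct, so no two queens attack.

(1,7) (2,3) (3,1) (4,6) (5,8) (6,5) (7,2) (8,4)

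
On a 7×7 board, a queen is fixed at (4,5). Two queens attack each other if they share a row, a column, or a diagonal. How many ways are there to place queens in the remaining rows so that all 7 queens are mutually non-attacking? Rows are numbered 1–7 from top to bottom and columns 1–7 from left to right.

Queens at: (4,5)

4

Branch on row 1: col 1 → 0; col 3 → 1; col 4 → 1; col 6 → 1; col 7 → 1.
Sum: 0 + 1 + 1 + 1 + 1 = 4.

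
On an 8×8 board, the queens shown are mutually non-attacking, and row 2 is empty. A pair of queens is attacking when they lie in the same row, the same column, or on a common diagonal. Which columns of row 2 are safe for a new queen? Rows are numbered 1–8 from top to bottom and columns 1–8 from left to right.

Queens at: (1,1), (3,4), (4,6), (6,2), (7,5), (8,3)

(1,1) attacks row 2 at column 1 and diagonals 2.
(3,4) attacks row 2 at column 4 and diagonals 3, 5.
(4,6) attacks row 2 at column 6 and diagonals 4, 8.
(6,2) attacks row 2 at column 2 and diagonals 6.
(7,5) attacks row 2 at column 5.
(8,3) attacks row 2 at column 3.
Attacked columns: {1, 2, 3, 4, 5, 6, 8}. Safe: {7}.

columns 7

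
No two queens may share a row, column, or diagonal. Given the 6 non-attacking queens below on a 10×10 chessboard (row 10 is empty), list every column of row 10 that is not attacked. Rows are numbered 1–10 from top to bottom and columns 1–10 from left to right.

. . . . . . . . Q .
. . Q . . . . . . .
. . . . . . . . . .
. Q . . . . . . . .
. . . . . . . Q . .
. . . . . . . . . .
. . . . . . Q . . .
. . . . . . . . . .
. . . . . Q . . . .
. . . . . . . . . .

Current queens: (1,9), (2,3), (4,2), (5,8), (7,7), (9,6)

columns 1

(1,9) attacks row 10 at column 9.
(2,3) attacks row 10 at column 3.
(4,2) attacks row 10 at column 2 and diagonals 8.
(5,8) attacks row 10 at column 8 and diagonals 3.
(7,7) attacks row 10 at column 7 and diagonals 4, 10.
(9,6) attacks row 10 at column 6 and diagonals 5, 7.
Attacked columns: {2, 3, 4, 5, 6, 7, 8, 9, 10}. Safe: {1}.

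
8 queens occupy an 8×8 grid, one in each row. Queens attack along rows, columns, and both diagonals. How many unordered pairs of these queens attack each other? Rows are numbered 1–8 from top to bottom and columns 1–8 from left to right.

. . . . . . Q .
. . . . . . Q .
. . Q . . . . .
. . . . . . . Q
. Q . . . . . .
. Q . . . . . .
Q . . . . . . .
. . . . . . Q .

7

Same column: (1,7)–(2,7) (column 7); (1,7)–(8,7) (column 7); (2,7)–(8,7) (column 7); (5,2)–(6,2) (column 2).
Same diagonal: (1,7)–(6,2) (|1−6| = |7−2| = 5); (1,7)–(7,1) (|1−7| = |7−1| = 6); (6,2)–(7,1) (|6−7| = |2−1| = 1).
Total attacking pairs: 7.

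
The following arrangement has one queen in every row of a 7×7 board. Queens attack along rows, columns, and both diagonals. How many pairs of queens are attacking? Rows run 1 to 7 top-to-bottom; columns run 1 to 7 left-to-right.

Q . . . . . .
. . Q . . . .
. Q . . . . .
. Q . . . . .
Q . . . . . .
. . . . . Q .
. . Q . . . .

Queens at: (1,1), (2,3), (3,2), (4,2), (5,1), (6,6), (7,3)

7

Same column: (1,1)–(5,1) (column 1); (2,3)–(7,3) (column 3); (3,2)–(4,2) (column 2).
Same diagonal: (1,1)–(6,6) (|1−6| = |1−6| = 5); (2,3)–(3,2) (|2−3| = |3−2| = 1); (4,2)–(5,1) (|4−5| = |2−1| = 1); (5,1)–(7,3) (|5−7| = |1−3| = 2).
Total attacking pairs: 7.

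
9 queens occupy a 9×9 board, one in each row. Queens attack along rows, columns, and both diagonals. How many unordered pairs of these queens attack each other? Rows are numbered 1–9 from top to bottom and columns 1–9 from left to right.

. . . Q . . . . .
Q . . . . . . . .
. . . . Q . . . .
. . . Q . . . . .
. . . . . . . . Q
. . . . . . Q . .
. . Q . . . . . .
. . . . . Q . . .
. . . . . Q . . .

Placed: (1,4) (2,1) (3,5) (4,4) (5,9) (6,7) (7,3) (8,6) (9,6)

Same column: (1,4)–(4,4) (column 4); (8,6)–(9,6) (column 6).
Same diagonal: (3,5)–(4,4) (|3−4| = |5−4| = 1); (5,9)–(8,6) (|5−8| = |9−6| = 3).
Total attacking pairs: 4.

4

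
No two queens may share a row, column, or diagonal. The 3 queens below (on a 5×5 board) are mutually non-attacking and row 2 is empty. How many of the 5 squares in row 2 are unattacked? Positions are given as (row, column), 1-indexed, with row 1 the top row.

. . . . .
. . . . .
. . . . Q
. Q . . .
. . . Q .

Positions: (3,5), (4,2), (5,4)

1

(3,5) attacks row 2 at column 5 and diagonals 4.
(4,2) attacks row 2 at column 2 and diagonals 4.
(5,4) attacks row 2 at column 4 and diagonals 1.
Attacked columns: {1, 2, 4, 5}. Safe: {3}.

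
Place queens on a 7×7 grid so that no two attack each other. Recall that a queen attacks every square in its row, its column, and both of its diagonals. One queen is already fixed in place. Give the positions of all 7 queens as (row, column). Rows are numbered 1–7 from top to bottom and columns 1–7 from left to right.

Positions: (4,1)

(1,6) (2,4) (3,7) (4,1) (5,3) (6,5) (7,2)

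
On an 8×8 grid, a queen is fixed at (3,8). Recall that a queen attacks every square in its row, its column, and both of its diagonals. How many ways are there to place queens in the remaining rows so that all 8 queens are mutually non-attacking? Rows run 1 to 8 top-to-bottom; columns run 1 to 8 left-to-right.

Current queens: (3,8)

Branch on row 1: col 1 → 2; col 2 → 1; col 3 → 4; col 4 → 4; col 5 → 4; col 7 → 1.
Sum: 2 + 1 + 4 + 4 + 4 + 1 = 16.

16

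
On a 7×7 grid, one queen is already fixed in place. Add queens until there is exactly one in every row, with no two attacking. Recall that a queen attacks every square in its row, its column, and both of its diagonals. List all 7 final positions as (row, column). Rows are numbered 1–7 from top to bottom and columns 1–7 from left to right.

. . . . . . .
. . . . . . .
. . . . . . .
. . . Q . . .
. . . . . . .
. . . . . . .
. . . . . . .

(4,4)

Row 1: attacked by (4,4)→{1,4,7}. Safe: 2, 3, 5, 6. Place at column 3.
Row 2: attacked by (1,3)→{2,3,4}; (4,4)→{2,4,6}. Safe: 1, 5, 7. Place at column 7.
Row 3: attacked by (1,3)→{1,3,5}; (2,7)→{6,7}; (4,4)→{3,4,5}. Safe: 2. Place at column 2.
Row 5: attacked by (1,3)→{3,7}; (2,7)→{4,7}; (3,2)→{2,4}; (4,4)→{3,4,5}. Safe: 1, 6. Place at column 6.
Row 6: attacked by (1,3)→{3}; (2,7)→{3,7}; (3,2)→{2,5}; (4,4)→{2,4,6}; (5,6)→{5,6,7}. Safe: 1. Place at column 1.
Row 7: attacked by (1,3)→{3}; (2,7)→{2,7}; (3,2)→{2,6}; (4,4)→{1,4,7}; (5,6)→{4,6}; (6,1)→{1,2}. Safe: 5. Place at column 5.
Columns [3, 7, 2, 4, 6, 1, 5], r−c [-2, -5, 1, 0, -1, 5, 2], r+c [4, 9, 5, 8, 11, 7, 12] are all distinct, so no two queens attack.

(1,3) (2,7) (3,2) (4,4) (5,6) (6,1) (7,5)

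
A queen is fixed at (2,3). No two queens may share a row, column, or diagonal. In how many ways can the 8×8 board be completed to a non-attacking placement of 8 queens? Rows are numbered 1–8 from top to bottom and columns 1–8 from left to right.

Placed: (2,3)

14

Branch on row 1: col 1 → 0; col 5 → 3; col 6 → 8; col 7 → 2; col 8 → 1.
Sum: 0 + 3 + 8 + 2 + 1 = 14.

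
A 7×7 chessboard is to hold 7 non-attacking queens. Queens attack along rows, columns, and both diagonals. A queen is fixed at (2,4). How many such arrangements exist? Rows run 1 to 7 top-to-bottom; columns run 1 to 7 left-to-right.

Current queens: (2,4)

6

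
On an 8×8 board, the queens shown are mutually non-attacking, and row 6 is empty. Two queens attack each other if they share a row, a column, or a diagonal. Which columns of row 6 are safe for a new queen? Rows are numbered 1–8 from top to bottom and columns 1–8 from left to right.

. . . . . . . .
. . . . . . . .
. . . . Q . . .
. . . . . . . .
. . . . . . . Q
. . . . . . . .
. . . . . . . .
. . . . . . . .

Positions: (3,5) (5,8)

(3,5) attacks row 6 at column 5 and diagonals 2, 8.
(5,8) attacks row 6 at column 8 and diagonals 7.
Attacked columns: {2, 5, 7, 8}. Safe: {1, 3, 4, 6}.

columns 1, 3, 4, 6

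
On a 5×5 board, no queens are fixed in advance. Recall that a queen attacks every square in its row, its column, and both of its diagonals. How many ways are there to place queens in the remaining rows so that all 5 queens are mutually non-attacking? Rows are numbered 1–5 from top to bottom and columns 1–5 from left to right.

10

Branch on row 1: col 1 → 2; col 2 → 2; col 3 → 2; col 4 → 2; col 5 → 2.
Sum: 2 + 2 + 2 + 2 + 2 = 10.
(This is the classic 5-queens count.)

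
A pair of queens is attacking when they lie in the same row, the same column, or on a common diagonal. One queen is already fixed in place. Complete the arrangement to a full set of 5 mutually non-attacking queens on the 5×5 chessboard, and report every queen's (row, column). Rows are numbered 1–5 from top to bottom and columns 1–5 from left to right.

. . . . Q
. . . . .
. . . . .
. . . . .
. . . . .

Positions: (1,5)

Row 2: attacked by (1,5)→{4,5}. Safe: 1, 2, 3. Place at column 3.
Row 3: attacked by (1,5)→{3,5}; (2,3)→{2,3,4}. Safe: 1. Place at column 1.
Row 4: attacked by (1,5)→{2,5}; (2,3)→{1,3,5}; (3,1)→{1,2}. Safe: 4. Place at column 4.
Row 5: attacked by (1,5)→{1,5}; (2,3)→{3}; (3,1)→{1,3}; (4,4)→{3,4,5}. Safe: 2. Place at column 2.
Columns [5, 3, 1, 4, 2], r−c [-4, -1, 2, 0, 3], r+c [6, 5, 4, 8, 7] are all distinct, so no two queens attack.

(1,5) (2,3) (3,1) (4,4) (5,2)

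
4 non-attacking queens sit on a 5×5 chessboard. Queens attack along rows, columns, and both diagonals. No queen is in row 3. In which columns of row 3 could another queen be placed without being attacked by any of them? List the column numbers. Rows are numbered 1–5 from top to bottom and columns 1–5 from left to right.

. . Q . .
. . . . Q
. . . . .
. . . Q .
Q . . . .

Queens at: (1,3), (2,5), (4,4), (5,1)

(1,3) attacks row 3 at column 3 and diagonals 1, 5.
(2,5) attacks row 3 at column 5 and diagonals 4.
(4,4) attacks row 3 at column 4 and diagonals 3, 5.
(5,1) attacks row 3 at column 1 and diagonals 3.
Attacked columns: {1, 3, 4, 5}. Safe: {2}.

columns 2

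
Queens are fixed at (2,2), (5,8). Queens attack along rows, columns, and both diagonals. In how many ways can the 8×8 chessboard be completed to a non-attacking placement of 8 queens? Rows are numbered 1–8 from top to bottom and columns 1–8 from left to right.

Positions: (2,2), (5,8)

Branch on row 1: col 5 → 1; col 6 → 0; col 7 → 1.
Sum: 1 + 0 + 1 = 2.

2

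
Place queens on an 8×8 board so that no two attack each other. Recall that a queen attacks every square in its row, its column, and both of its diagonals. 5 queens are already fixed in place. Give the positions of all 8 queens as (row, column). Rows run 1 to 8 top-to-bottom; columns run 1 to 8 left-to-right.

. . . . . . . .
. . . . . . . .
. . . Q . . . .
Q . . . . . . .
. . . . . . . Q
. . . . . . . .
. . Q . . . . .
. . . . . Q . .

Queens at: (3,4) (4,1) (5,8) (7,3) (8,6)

Row 1: attacked by (3,4)→{2,4,6}; (4,1)→{1,4}; (5,8)→{4,8}; (7,3)→{3}; (8,6)→{6}. Safe: 5, 7. Place at column 7.
Row 2: attacked by (1,7)→{6,7,8}; (3,4)→{3,4,5}; (4,1)→{1,3}; (5,8)→{5,8}; (7,3)→{3,8}; (8,6)→{6}. Safe: 2. Place at column 2.
Row 6: attacked by (1,7)→{2,7}; (2,2)→{2,6}; (3,4)→{1,4,7}; (4,1)→{1,3}; (5,8)→{7,8}; (7,3)→{2,3,4}; (8,6)→{4,6,8}. Safe: 5. Place at column 5.
Columns [7, 2, 4, 1, 8, 5, 3, 6], r−c [-6, 0, -1, 3, -3, 1, 4, 2], r+c [8, 4, 7, 5, 13, 11, 10, 14] are all distinct, so no two queens attack.

(1,7) (2,2) (3,4) (4,1) (5,8) (6,5) (7,3) (8,6)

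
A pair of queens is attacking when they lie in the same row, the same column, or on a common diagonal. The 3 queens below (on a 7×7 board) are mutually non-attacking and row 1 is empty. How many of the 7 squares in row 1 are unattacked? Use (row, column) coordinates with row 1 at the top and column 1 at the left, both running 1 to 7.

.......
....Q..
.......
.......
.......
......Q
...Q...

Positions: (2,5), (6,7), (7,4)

2

(2,5) attacks row 1 at column 5 and diagonals 4, 6.
(6,7) attacks row 1 at column 7 and diagonals 2.
(7,4) attacks row 1 at column 4.
Attacked columns: {2, 4, 5, 6, 7}. Safe: {1, 3}.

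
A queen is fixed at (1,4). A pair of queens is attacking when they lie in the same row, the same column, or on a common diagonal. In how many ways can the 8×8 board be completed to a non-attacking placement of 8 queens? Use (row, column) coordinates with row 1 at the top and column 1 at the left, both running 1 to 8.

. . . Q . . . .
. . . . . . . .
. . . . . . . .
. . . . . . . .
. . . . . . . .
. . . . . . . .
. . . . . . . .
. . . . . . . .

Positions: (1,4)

18

Branch on row 2: col 1 → 2; col 2 → 6; col 6 → 3; col 7 → 4; col 8 → 3.
Sum: 2 + 6 + 3 + 4 + 3 = 18.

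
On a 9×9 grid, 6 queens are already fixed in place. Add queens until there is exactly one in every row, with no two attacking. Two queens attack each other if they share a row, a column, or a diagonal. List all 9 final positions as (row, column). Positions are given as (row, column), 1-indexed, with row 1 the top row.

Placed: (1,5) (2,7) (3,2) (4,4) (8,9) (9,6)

Row 5: attacked by (1,5)→{1,5,9}; (2,7)→{4,7}; (3,2)→{2,4}; (4,4)→{3,4,5}; (8,9)→{6,9}; (9,6)→{2,6}. Safe: 8. Place at column 8.
Row 6: attacked by (1,5)→{5}; (2,7)→{3,7}; (3,2)→{2,5}; (4,4)→{2,4,6}; (5,8)→{7,8,9}; (8,9)→{7,9}; (9,6)→{3,6,9}. Safe: 1. Place at column 1.
Row 7: attacked by (1,5)→{5}; (2,7)→{2,7}; (3,2)→{2,6}; (4,4)→{1,4,7}; (5,8)→{6,8}; (6,1)→{1,2}; (8,9)→{8,9}; (9,6)→{4,6,8}. Safe: 3. Place at column 3.
Columns [5, 7, 2, 4, 8, 1, 3, 9, 6], r−c [-4, -5, 1, 0, -3, 5, 4, -1, 3], r+c [6, 9, 5, 8, 13, 7, 10, 17, 15] are all distinct, so no two queens attack.

(1,5) (2,7) (3,2) (4,4) (5,8) (6,1) (7,3) (8,9) (9,6)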